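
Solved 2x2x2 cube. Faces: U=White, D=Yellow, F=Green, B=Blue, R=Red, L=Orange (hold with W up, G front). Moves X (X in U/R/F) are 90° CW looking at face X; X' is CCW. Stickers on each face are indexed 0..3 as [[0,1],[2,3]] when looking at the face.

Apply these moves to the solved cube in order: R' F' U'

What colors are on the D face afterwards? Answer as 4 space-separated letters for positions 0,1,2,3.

Answer: O O Y G

Derivation:
After move 1 (R'): R=RRRR U=WBWB F=GWGW D=YGYG B=YBYB
After move 2 (F'): F=WWGG U=WBRR R=GRYR D=OOYG L=OBOW
After move 3 (U'): U=BRWR F=OBGG R=WWYR B=GRYB L=YBOW
Query: D face = OOYG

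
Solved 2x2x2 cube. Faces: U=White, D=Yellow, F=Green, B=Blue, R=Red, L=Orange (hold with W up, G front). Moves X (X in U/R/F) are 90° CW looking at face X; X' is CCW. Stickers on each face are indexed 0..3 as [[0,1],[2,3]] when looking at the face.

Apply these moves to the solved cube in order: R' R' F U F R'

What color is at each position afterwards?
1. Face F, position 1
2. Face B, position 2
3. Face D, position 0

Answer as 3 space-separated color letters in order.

Answer: W G Y

Derivation:
After move 1 (R'): R=RRRR U=WBWB F=GWGW D=YGYG B=YBYB
After move 2 (R'): R=RRRR U=WYWY F=GBGB D=YWYW B=GBGB
After move 3 (F): F=GGBB U=WYOO R=WRYR D=RRYW L=OYOW
After move 4 (U): U=OWOY F=WRBB R=GBYR B=OYGB L=GGOW
After move 5 (F): F=BWBR U=OWWG R=OBYR D=YGYW L=GROR
After move 6 (R'): R=BROY U=OGWO F=BWBG D=YWYR B=WYGB
Query 1: F[1] = W
Query 2: B[2] = G
Query 3: D[0] = Y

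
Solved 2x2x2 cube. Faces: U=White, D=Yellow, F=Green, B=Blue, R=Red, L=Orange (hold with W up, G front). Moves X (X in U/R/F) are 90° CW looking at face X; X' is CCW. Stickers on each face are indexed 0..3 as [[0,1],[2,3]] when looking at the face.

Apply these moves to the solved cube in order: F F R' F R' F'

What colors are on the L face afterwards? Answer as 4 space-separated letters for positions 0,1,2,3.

Answer: O Y O R

Derivation:
After move 1 (F): F=GGGG U=WWOO R=WRWR D=RRYY L=OYOY
After move 2 (F): F=GGGG U=WWYY R=OROR D=WWYY L=OROR
After move 3 (R'): R=RROO U=WBYB F=GWGY D=WGYG B=YBWB
After move 4 (F): F=GGYW U=WBRR R=YRBO D=ORYG L=OWOG
After move 5 (R'): R=ROYB U=WWRY F=GBYR D=OGYW B=GBRB
After move 6 (F'): F=BRGY U=WWRY R=GOOB D=WGYW L=OYOR
Query: L face = OYOR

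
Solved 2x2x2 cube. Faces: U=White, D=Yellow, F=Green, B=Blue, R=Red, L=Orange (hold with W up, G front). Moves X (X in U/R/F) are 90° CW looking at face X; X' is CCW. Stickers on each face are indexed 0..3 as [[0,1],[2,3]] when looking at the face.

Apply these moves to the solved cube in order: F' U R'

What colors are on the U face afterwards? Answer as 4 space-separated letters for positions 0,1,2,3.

After move 1 (F'): F=GGGG U=WWRR R=YRYR D=OOYY L=OWOW
After move 2 (U): U=RWRW F=YRGG R=BBYR B=OWBB L=GGOW
After move 3 (R'): R=BRBY U=RBRO F=YWGW D=ORYG B=YWOB
Query: U face = RBRO

Answer: R B R O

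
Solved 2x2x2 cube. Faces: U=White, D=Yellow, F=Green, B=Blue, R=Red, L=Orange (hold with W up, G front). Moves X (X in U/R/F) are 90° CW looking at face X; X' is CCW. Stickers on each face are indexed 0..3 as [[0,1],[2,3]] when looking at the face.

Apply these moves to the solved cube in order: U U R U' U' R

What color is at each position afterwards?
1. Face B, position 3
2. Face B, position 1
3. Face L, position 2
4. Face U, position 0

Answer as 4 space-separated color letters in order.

After move 1 (U): U=WWWW F=RRGG R=BBRR B=OOBB L=GGOO
After move 2 (U): U=WWWW F=BBGG R=OORR B=GGBB L=RROO
After move 3 (R): R=RORO U=WBWG F=BYGY D=YBYG B=WGWB
After move 4 (U'): U=BGWW F=RRGY R=BYRO B=ROWB L=WGOO
After move 5 (U'): U=GWBW F=WGGY R=RRRO B=BYWB L=ROOO
After move 6 (R): R=RROR U=GGBY F=WBGG D=YWYB B=WYWB
Query 1: B[3] = B
Query 2: B[1] = Y
Query 3: L[2] = O
Query 4: U[0] = G

Answer: B Y O G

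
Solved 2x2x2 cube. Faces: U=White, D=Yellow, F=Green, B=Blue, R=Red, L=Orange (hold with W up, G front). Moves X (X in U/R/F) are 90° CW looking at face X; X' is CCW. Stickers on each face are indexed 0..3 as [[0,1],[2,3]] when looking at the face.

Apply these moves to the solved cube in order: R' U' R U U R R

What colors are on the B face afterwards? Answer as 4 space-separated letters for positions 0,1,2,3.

Answer: G G R B

Derivation:
After move 1 (R'): R=RRRR U=WBWB F=GWGW D=YGYG B=YBYB
After move 2 (U'): U=BBWW F=OOGW R=GWRR B=RRYB L=YBOO
After move 3 (R): R=RGRW U=BOWW F=OGGG D=YYYR B=WRBB
After move 4 (U): U=WBWO F=RGGG R=WRRW B=YBBB L=OGOO
After move 5 (U): U=WWOB F=WRGG R=YBRW B=OGBB L=RGOO
After move 6 (R): R=RYWB U=WROG F=WYGR D=YBYO B=BGWB
After move 7 (R): R=WRBY U=WYOR F=WBGO D=YWYB B=GGRB
Query: B face = GGRB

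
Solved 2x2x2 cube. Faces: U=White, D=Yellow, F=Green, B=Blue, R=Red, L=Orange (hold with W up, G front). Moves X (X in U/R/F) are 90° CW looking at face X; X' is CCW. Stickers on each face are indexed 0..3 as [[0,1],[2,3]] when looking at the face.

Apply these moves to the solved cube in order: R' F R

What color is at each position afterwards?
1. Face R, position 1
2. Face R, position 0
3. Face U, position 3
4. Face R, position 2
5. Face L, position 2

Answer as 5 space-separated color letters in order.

After move 1 (R'): R=RRRR U=WBWB F=GWGW D=YGYG B=YBYB
After move 2 (F): F=GGWW U=WBOO R=WRBR D=RRYG L=OYOG
After move 3 (R): R=BWRR U=WGOW F=GRWG D=RYYY B=OBBB
Query 1: R[1] = W
Query 2: R[0] = B
Query 3: U[3] = W
Query 4: R[2] = R
Query 5: L[2] = O

Answer: W B W R O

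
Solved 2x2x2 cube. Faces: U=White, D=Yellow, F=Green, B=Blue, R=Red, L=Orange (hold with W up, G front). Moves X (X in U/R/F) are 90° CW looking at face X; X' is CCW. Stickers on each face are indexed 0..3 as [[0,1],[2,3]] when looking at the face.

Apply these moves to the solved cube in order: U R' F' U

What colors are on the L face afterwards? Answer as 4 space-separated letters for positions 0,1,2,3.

After move 1 (U): U=WWWW F=RRGG R=BBRR B=OOBB L=GGOO
After move 2 (R'): R=BRBR U=WBWO F=RWGW D=YRYG B=YOYB
After move 3 (F'): F=WWRG U=WBBB R=RRYR D=GOYG L=GOOW
After move 4 (U): U=BWBB F=RRRG R=YOYR B=GOYB L=WWOW
Query: L face = WWOW

Answer: W W O W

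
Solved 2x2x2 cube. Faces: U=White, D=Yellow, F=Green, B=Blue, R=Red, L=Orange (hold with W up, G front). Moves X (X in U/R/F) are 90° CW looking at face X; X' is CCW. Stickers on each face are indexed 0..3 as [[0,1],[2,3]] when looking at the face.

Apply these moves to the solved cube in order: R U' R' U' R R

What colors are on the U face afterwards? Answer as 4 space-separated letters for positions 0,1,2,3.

Answer: W O G Y

Derivation:
After move 1 (R): R=RRRR U=WGWG F=GYGY D=YBYB B=WBWB
After move 2 (U'): U=GGWW F=OOGY R=GYRR B=RRWB L=WBOO
After move 3 (R'): R=YRGR U=GWWR F=OGGW D=YOYY B=BRBB
After move 4 (U'): U=WRGW F=WBGW R=OGGR B=YRBB L=BROO
After move 5 (R): R=GORG U=WBGW F=WOGY D=YBYY B=WRRB
After move 6 (R): R=RGGO U=WOGY F=WBGY D=YRYW B=WRBB
Query: U face = WOGY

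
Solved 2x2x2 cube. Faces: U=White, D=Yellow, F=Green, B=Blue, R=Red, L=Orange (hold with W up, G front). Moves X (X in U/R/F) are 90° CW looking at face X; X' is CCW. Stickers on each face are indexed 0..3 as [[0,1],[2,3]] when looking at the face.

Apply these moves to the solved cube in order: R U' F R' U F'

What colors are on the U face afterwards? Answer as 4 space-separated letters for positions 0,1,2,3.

Answer: O G B W

Derivation:
After move 1 (R): R=RRRR U=WGWG F=GYGY D=YBYB B=WBWB
After move 2 (U'): U=GGWW F=OOGY R=GYRR B=RRWB L=WBOO
After move 3 (F): F=GOYO U=GGOB R=WYWR D=RGYB L=WYOB
After move 4 (R'): R=YRWW U=GWOR F=GGYB D=ROYO B=BRGB
After move 5 (U): U=OGRW F=YRYB R=BRWW B=WYGB L=GGOB
After move 6 (F'): F=RBYY U=OGBW R=ORRW D=GBYO L=GWOR
Query: U face = OGBW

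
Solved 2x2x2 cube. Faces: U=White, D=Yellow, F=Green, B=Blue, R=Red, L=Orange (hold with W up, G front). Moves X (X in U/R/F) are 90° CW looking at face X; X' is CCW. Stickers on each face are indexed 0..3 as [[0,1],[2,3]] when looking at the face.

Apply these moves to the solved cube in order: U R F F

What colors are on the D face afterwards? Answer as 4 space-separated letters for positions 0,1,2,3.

Answer: G W Y O

Derivation:
After move 1 (U): U=WWWW F=RRGG R=BBRR B=OOBB L=GGOO
After move 2 (R): R=RBRB U=WRWG F=RYGY D=YBYO B=WOWB
After move 3 (F): F=GRYY U=WROG R=WBGB D=RRYO L=GYOB
After move 4 (F): F=YGYR U=WRBY R=OBGB D=GWYO L=GROR
Query: D face = GWYO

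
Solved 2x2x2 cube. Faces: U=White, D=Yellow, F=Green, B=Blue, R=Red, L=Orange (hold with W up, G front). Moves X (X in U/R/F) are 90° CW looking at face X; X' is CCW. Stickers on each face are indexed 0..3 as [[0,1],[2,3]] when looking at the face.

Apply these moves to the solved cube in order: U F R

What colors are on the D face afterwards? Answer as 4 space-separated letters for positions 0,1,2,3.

Answer: R B Y O

Derivation:
After move 1 (U): U=WWWW F=RRGG R=BBRR B=OOBB L=GGOO
After move 2 (F): F=GRGR U=WWOG R=WBWR D=RBYY L=GYOY
After move 3 (R): R=WWRB U=WROR F=GBGY D=RBYO B=GOWB
Query: D face = RBYO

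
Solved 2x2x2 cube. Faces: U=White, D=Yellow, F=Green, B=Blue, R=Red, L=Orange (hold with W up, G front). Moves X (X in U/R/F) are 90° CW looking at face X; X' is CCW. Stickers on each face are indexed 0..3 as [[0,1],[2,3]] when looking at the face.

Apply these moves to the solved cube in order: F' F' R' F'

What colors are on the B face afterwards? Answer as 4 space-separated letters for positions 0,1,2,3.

After move 1 (F'): F=GGGG U=WWRR R=YRYR D=OOYY L=OWOW
After move 2 (F'): F=GGGG U=WWYY R=OROR D=WWYY L=OROR
After move 3 (R'): R=RROO U=WBYB F=GWGY D=WGYG B=YBWB
After move 4 (F'): F=WYGG U=WBRO R=GRWO D=RRYG L=OBOY
Query: B face = YBWB

Answer: Y B W B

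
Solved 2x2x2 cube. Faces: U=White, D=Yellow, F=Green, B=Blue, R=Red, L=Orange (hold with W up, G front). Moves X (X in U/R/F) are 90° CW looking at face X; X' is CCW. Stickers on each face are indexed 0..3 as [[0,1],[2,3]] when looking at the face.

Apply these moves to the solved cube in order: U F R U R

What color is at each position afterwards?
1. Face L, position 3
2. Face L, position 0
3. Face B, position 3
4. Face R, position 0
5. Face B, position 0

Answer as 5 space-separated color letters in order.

Answer: Y G B R R

Derivation:
After move 1 (U): U=WWWW F=RRGG R=BBRR B=OOBB L=GGOO
After move 2 (F): F=GRGR U=WWOG R=WBWR D=RBYY L=GYOY
After move 3 (R): R=WWRB U=WROR F=GBGY D=RBYO B=GOWB
After move 4 (U): U=OWRR F=WWGY R=GORB B=GYWB L=GBOY
After move 5 (R): R=RGBO U=OWRY F=WBGO D=RWYG B=RYWB
Query 1: L[3] = Y
Query 2: L[0] = G
Query 3: B[3] = B
Query 4: R[0] = R
Query 5: B[0] = R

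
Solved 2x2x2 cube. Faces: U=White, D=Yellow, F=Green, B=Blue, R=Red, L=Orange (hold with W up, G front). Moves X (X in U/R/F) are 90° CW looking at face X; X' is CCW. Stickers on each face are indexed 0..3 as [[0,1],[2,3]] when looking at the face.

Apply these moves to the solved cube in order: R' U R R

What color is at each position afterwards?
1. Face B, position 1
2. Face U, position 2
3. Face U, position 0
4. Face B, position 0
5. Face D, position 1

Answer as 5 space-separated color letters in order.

After move 1 (R'): R=RRRR U=WBWB F=GWGW D=YGYG B=YBYB
After move 2 (U): U=WWBB F=RRGW R=YBRR B=OOYB L=GWOO
After move 3 (R): R=RYRB U=WRBW F=RGGG D=YYYO B=BOWB
After move 4 (R): R=RRBY U=WGBG F=RYGO D=YWYB B=WORB
Query 1: B[1] = O
Query 2: U[2] = B
Query 3: U[0] = W
Query 4: B[0] = W
Query 5: D[1] = W

Answer: O B W W W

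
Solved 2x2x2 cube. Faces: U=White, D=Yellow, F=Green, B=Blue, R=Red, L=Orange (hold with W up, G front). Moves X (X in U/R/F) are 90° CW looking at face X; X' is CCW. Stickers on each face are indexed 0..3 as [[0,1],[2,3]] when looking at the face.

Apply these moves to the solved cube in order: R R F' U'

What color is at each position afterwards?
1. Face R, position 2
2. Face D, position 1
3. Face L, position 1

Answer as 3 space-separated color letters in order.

After move 1 (R): R=RRRR U=WGWG F=GYGY D=YBYB B=WBWB
After move 2 (R): R=RRRR U=WYWY F=GBGB D=YWYW B=GBGB
After move 3 (F'): F=BBGG U=WYRR R=WRYR D=OOYW L=OYOW
After move 4 (U'): U=YRWR F=OYGG R=BBYR B=WRGB L=GBOW
Query 1: R[2] = Y
Query 2: D[1] = O
Query 3: L[1] = B

Answer: Y O B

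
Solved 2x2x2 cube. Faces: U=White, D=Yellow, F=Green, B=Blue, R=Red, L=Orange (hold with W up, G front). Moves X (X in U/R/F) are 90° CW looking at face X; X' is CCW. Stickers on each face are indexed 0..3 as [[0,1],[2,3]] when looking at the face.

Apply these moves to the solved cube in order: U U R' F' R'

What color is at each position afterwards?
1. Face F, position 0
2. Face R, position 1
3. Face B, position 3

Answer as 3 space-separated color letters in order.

After move 1 (U): U=WWWW F=RRGG R=BBRR B=OOBB L=GGOO
After move 2 (U): U=WWWW F=BBGG R=OORR B=GGBB L=RROO
After move 3 (R'): R=OROR U=WBWG F=BWGW D=YBYG B=YGYB
After move 4 (F'): F=WWBG U=WBOO R=BRYR D=ROYG L=RGOW
After move 5 (R'): R=RRBY U=WYOY F=WBBO D=RWYG B=GGOB
Query 1: F[0] = W
Query 2: R[1] = R
Query 3: B[3] = B

Answer: W R B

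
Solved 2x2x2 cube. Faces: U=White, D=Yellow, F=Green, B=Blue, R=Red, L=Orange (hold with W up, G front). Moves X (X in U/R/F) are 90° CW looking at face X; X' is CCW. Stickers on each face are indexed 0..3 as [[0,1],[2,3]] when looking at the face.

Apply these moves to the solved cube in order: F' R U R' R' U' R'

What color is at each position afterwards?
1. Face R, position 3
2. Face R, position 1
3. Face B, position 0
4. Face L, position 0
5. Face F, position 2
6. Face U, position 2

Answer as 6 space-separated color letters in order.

Answer: B R G Y G R

Derivation:
After move 1 (F'): F=GGGG U=WWRR R=YRYR D=OOYY L=OWOW
After move 2 (R): R=YYRR U=WGRG F=GOGY D=OBYB B=RBWB
After move 3 (U): U=RWGG F=YYGY R=RBRR B=OWWB L=GOOW
After move 4 (R'): R=BRRR U=RWGO F=YWGG D=OYYY B=BWBB
After move 5 (R'): R=RRBR U=RBGB F=YWGO D=OWYG B=YWYB
After move 6 (U'): U=BBRG F=GOGO R=YWBR B=RRYB L=YWOW
After move 7 (R'): R=WRYB U=BYRR F=GBGG D=OOYO B=GRWB
Query 1: R[3] = B
Query 2: R[1] = R
Query 3: B[0] = G
Query 4: L[0] = Y
Query 5: F[2] = G
Query 6: U[2] = R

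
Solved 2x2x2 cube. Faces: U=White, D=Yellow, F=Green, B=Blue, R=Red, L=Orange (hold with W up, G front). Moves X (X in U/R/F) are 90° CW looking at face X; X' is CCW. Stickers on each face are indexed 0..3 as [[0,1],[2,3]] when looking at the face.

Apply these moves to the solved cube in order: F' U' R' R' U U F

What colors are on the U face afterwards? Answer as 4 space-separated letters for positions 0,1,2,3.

After move 1 (F'): F=GGGG U=WWRR R=YRYR D=OOYY L=OWOW
After move 2 (U'): U=WRWR F=OWGG R=GGYR B=YRBB L=BBOW
After move 3 (R'): R=GRGY U=WBWY F=ORGR D=OWYG B=YROB
After move 4 (R'): R=RYGG U=WOWY F=OBGY D=ORYR B=GRWB
After move 5 (U): U=WWYO F=RYGY R=GRGG B=BBWB L=OBOW
After move 6 (U): U=YWOW F=GRGY R=BBGG B=OBWB L=RYOW
After move 7 (F): F=GGYR U=YWWY R=OBWG D=GBYR L=ROOR
Query: U face = YWWY

Answer: Y W W Y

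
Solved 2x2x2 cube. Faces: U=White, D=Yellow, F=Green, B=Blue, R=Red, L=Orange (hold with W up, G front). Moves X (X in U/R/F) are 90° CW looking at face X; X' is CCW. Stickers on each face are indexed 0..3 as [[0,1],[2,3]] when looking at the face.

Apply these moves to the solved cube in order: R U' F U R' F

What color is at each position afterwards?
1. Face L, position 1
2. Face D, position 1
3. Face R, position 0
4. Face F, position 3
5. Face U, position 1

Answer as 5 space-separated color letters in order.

Answer: R R B G W

Derivation:
After move 1 (R): R=RRRR U=WGWG F=GYGY D=YBYB B=WBWB
After move 2 (U'): U=GGWW F=OOGY R=GYRR B=RRWB L=WBOO
After move 3 (F): F=GOYO U=GGOB R=WYWR D=RGYB L=WYOB
After move 4 (U): U=OGBG F=WYYO R=RRWR B=WYWB L=GOOB
After move 5 (R'): R=RRRW U=OWBW F=WGYG D=RYYO B=BYGB
After move 6 (F): F=YWGG U=OWBO R=BRWW D=RRYO L=GROY
Query 1: L[1] = R
Query 2: D[1] = R
Query 3: R[0] = B
Query 4: F[3] = G
Query 5: U[1] = W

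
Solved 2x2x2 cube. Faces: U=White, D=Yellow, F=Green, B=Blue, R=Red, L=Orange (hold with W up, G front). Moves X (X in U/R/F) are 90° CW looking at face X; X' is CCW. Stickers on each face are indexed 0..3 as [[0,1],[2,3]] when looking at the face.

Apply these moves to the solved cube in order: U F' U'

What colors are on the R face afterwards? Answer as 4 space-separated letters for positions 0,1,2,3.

Answer: R G Y R

Derivation:
After move 1 (U): U=WWWW F=RRGG R=BBRR B=OOBB L=GGOO
After move 2 (F'): F=RGRG U=WWBR R=YBYR D=GOYY L=GWOW
After move 3 (U'): U=WRWB F=GWRG R=RGYR B=YBBB L=OOOW
Query: R face = RGYR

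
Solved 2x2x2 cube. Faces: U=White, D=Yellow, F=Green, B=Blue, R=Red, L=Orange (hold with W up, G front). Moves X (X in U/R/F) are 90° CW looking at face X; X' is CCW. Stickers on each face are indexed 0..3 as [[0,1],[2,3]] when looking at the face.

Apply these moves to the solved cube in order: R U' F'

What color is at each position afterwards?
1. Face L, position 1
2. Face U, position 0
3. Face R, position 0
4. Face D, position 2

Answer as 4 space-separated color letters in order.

Answer: W G B Y

Derivation:
After move 1 (R): R=RRRR U=WGWG F=GYGY D=YBYB B=WBWB
After move 2 (U'): U=GGWW F=OOGY R=GYRR B=RRWB L=WBOO
After move 3 (F'): F=OYOG U=GGGR R=BYYR D=BOYB L=WWOW
Query 1: L[1] = W
Query 2: U[0] = G
Query 3: R[0] = B
Query 4: D[2] = Y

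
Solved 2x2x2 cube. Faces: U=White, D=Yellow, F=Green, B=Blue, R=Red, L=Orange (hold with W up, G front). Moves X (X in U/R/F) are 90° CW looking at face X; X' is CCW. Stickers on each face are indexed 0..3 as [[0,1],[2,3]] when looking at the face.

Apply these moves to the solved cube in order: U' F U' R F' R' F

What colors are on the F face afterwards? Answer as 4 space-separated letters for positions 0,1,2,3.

After move 1 (U'): U=WWWW F=OOGG R=GGRR B=RRBB L=BBOO
After move 2 (F): F=GOGO U=WWOB R=WGWR D=RGYY L=BYOY
After move 3 (U'): U=WBWO F=BYGO R=GOWR B=WGBB L=RROY
After move 4 (R): R=WGRO U=WYWO F=BGGY D=RBYW B=OGBB
After move 5 (F'): F=GYBG U=WYWR R=BGRO D=RYYW L=ROOW
After move 6 (R'): R=GOBR U=WBWO F=GYBR D=RYYG B=WGYB
After move 7 (F): F=BGRY U=WBWO R=WOOR D=BGYG L=RROY
Query: F face = BGRY

Answer: B G R Y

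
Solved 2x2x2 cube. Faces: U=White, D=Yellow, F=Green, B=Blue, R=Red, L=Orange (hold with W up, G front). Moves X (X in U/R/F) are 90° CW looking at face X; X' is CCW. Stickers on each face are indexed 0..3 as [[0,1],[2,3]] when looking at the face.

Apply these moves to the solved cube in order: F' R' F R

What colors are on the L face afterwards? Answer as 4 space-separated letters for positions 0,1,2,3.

Answer: O O O G

Derivation:
After move 1 (F'): F=GGGG U=WWRR R=YRYR D=OOYY L=OWOW
After move 2 (R'): R=RRYY U=WBRB F=GWGR D=OGYG B=YBOB
After move 3 (F): F=GGRW U=WBWW R=RRBY D=YRYG L=OOOG
After move 4 (R): R=BRYR U=WGWW F=GRRG D=YOYY B=WBBB
Query: L face = OOOG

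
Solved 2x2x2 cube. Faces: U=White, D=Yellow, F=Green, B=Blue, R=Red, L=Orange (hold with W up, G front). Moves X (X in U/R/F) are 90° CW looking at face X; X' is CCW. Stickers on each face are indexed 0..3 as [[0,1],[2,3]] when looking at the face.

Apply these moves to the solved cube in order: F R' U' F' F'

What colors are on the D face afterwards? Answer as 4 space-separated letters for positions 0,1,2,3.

Answer: O W Y G

Derivation:
After move 1 (F): F=GGGG U=WWOO R=WRWR D=RRYY L=OYOY
After move 2 (R'): R=RRWW U=WBOB F=GWGO D=RGYG B=YBRB
After move 3 (U'): U=BBWO F=OYGO R=GWWW B=RRRB L=YBOY
After move 4 (F'): F=YOOG U=BBGW R=GWRW D=BYYG L=YOOW
After move 5 (F'): F=OGYO U=BBGR R=YWBW D=OWYG L=YWOG
Query: D face = OWYG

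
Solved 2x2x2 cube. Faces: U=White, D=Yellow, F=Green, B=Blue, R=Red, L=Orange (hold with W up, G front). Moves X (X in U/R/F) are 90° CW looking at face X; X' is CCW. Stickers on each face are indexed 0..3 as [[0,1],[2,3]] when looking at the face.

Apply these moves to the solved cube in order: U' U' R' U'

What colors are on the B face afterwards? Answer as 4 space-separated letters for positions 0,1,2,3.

After move 1 (U'): U=WWWW F=OOGG R=GGRR B=RRBB L=BBOO
After move 2 (U'): U=WWWW F=BBGG R=OORR B=GGBB L=RROO
After move 3 (R'): R=OROR U=WBWG F=BWGW D=YBYG B=YGYB
After move 4 (U'): U=BGWW F=RRGW R=BWOR B=ORYB L=YGOO
Query: B face = ORYB

Answer: O R Y B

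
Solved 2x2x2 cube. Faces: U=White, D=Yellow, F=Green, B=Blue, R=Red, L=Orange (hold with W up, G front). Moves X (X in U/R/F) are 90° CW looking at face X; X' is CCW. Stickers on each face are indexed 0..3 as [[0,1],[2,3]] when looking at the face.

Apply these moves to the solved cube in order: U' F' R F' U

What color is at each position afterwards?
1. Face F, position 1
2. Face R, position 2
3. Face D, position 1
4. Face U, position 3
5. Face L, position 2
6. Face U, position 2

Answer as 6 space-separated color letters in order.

Answer: Y B W G O R

Derivation:
After move 1 (U'): U=WWWW F=OOGG R=GGRR B=RRBB L=BBOO
After move 2 (F'): F=OGOG U=WWGR R=YGYR D=BOYY L=BWOW
After move 3 (R): R=YYRG U=WGGG F=OOOY D=BBYR B=RRWB
After move 4 (F'): F=OYOO U=WGYR R=BYBG D=WWYR L=BGOG
After move 5 (U): U=YWRG F=BYOO R=RRBG B=BGWB L=OYOG
Query 1: F[1] = Y
Query 2: R[2] = B
Query 3: D[1] = W
Query 4: U[3] = G
Query 5: L[2] = O
Query 6: U[2] = R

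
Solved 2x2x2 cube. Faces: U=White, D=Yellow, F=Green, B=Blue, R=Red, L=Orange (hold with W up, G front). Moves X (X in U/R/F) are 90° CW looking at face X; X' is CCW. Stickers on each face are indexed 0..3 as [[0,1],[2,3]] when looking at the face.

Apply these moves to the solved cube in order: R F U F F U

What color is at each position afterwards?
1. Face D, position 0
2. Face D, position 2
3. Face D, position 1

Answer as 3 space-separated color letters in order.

After move 1 (R): R=RRRR U=WGWG F=GYGY D=YBYB B=WBWB
After move 2 (F): F=GGYY U=WGOO R=WRGR D=RRYB L=OYOB
After move 3 (U): U=OWOG F=WRYY R=WBGR B=OYWB L=GGOB
After move 4 (F): F=YWYR U=OWBG R=OBGR D=GWYB L=GROR
After move 5 (F): F=YYRW U=OWRR R=BBGR D=GOYB L=GGOW
After move 6 (U): U=RORW F=BBRW R=OYGR B=GGWB L=YYOW
Query 1: D[0] = G
Query 2: D[2] = Y
Query 3: D[1] = O

Answer: G Y O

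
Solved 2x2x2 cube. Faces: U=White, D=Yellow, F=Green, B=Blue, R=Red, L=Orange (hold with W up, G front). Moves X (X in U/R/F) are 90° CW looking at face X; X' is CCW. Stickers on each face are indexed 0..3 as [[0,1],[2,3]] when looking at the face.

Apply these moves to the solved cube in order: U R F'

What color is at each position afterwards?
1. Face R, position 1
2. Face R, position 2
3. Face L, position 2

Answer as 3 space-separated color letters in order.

Answer: B Y O

Derivation:
After move 1 (U): U=WWWW F=RRGG R=BBRR B=OOBB L=GGOO
After move 2 (R): R=RBRB U=WRWG F=RYGY D=YBYO B=WOWB
After move 3 (F'): F=YYRG U=WRRR R=BBYB D=GOYO L=GGOW
Query 1: R[1] = B
Query 2: R[2] = Y
Query 3: L[2] = O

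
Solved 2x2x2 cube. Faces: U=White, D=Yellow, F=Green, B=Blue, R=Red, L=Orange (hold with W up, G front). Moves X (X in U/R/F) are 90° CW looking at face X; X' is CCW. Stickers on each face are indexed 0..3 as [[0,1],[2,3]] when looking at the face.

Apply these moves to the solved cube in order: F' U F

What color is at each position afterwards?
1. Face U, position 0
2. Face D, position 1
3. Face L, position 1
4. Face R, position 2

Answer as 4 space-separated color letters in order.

After move 1 (F'): F=GGGG U=WWRR R=YRYR D=OOYY L=OWOW
After move 2 (U): U=RWRW F=YRGG R=BBYR B=OWBB L=GGOW
After move 3 (F): F=GYGR U=RWWG R=RBWR D=YBYY L=GOOO
Query 1: U[0] = R
Query 2: D[1] = B
Query 3: L[1] = O
Query 4: R[2] = W

Answer: R B O W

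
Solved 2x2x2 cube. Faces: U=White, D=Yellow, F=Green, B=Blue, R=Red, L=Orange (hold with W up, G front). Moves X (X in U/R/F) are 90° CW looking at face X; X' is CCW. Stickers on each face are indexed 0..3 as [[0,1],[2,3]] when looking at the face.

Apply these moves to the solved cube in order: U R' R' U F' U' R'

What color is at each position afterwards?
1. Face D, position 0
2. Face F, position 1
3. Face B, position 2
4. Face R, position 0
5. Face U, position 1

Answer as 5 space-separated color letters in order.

Answer: B B O O R

Derivation:
After move 1 (U): U=WWWW F=RRGG R=BBRR B=OOBB L=GGOO
After move 2 (R'): R=BRBR U=WBWO F=RWGW D=YRYG B=YOYB
After move 3 (R'): R=RRBB U=WYWY F=RBGO D=YWYW B=GORB
After move 4 (U): U=WWYY F=RRGO R=GOBB B=GGRB L=RBOO
After move 5 (F'): F=RORG U=WWGB R=WOYB D=BOYW L=RYOY
After move 6 (U'): U=WBWG F=RYRG R=ROYB B=WORB L=GGOY
After move 7 (R'): R=OBRY U=WRWW F=RBRG D=BYYG B=WOOB
Query 1: D[0] = B
Query 2: F[1] = B
Query 3: B[2] = O
Query 4: R[0] = O
Query 5: U[1] = R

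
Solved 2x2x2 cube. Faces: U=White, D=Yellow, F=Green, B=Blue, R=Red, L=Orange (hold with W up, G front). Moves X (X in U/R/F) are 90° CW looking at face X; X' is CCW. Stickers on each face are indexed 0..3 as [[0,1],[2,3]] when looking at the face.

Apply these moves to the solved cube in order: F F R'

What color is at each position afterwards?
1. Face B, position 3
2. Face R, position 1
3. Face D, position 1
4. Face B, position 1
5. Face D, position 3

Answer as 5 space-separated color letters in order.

After move 1 (F): F=GGGG U=WWOO R=WRWR D=RRYY L=OYOY
After move 2 (F): F=GGGG U=WWYY R=OROR D=WWYY L=OROR
After move 3 (R'): R=RROO U=WBYB F=GWGY D=WGYG B=YBWB
Query 1: B[3] = B
Query 2: R[1] = R
Query 3: D[1] = G
Query 4: B[1] = B
Query 5: D[3] = G

Answer: B R G B G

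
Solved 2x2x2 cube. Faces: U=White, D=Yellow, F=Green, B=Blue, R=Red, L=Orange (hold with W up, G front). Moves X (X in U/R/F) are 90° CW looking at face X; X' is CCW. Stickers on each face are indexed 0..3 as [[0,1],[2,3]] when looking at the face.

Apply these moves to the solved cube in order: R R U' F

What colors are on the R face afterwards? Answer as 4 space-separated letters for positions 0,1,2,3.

Answer: W B W R

Derivation:
After move 1 (R): R=RRRR U=WGWG F=GYGY D=YBYB B=WBWB
After move 2 (R): R=RRRR U=WYWY F=GBGB D=YWYW B=GBGB
After move 3 (U'): U=YYWW F=OOGB R=GBRR B=RRGB L=GBOO
After move 4 (F): F=GOBO U=YYOB R=WBWR D=RGYW L=GYOW
Query: R face = WBWR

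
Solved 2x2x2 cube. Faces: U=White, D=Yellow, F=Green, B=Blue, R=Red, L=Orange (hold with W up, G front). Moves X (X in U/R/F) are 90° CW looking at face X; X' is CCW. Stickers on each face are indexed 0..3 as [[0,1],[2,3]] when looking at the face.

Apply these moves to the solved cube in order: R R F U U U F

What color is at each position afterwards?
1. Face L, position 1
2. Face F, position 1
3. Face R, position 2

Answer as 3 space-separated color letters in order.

After move 1 (R): R=RRRR U=WGWG F=GYGY D=YBYB B=WBWB
After move 2 (R): R=RRRR U=WYWY F=GBGB D=YWYW B=GBGB
After move 3 (F): F=GGBB U=WYOO R=WRYR D=RRYW L=OYOW
After move 4 (U): U=OWOY F=WRBB R=GBYR B=OYGB L=GGOW
After move 5 (U): U=OOYW F=GBBB R=OYYR B=GGGB L=WROW
After move 6 (U): U=YOWO F=OYBB R=GGYR B=WRGB L=GBOW
After move 7 (F): F=BOBY U=YOWB R=WGOR D=YGYW L=GROR
Query 1: L[1] = R
Query 2: F[1] = O
Query 3: R[2] = O

Answer: R O O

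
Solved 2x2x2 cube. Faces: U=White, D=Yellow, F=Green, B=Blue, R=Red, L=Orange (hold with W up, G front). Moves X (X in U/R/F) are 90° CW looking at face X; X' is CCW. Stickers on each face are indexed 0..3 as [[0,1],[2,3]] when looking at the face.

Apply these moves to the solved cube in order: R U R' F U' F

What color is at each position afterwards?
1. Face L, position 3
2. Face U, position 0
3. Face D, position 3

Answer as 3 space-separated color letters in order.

After move 1 (R): R=RRRR U=WGWG F=GYGY D=YBYB B=WBWB
After move 2 (U): U=WWGG F=RRGY R=WBRR B=OOWB L=GYOO
After move 3 (R'): R=BRWR U=WWGO F=RWGG D=YRYY B=BOBB
After move 4 (F): F=GRGW U=WWOY R=GROR D=WBYY L=GYOR
After move 5 (U'): U=WYWO F=GYGW R=GROR B=GRBB L=BOOR
After move 6 (F): F=GGWY U=WYRO R=WROR D=OGYY L=BWOB
Query 1: L[3] = B
Query 2: U[0] = W
Query 3: D[3] = Y

Answer: B W Y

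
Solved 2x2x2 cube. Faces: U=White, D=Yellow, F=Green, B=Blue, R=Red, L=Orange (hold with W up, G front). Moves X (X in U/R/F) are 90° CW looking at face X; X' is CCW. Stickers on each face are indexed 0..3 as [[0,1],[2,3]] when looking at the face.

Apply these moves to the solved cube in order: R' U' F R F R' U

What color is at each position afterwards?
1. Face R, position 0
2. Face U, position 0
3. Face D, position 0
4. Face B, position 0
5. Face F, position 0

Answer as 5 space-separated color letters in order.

Answer: R G R Y W

Derivation:
After move 1 (R'): R=RRRR U=WBWB F=GWGW D=YGYG B=YBYB
After move 2 (U'): U=BBWW F=OOGW R=GWRR B=RRYB L=YBOO
After move 3 (F): F=GOWO U=BBOB R=WWWR D=RGYG L=YYOG
After move 4 (R): R=WWRW U=BOOO F=GGWG D=RYYR B=BRBB
After move 5 (F): F=WGGG U=BOGY R=OWOW D=RWYR L=YROY
After move 6 (R'): R=WWOO U=BBGB F=WOGY D=RGYG B=RRWB
After move 7 (U): U=GBBB F=WWGY R=RROO B=YRWB L=WOOY
Query 1: R[0] = R
Query 2: U[0] = G
Query 3: D[0] = R
Query 4: B[0] = Y
Query 5: F[0] = W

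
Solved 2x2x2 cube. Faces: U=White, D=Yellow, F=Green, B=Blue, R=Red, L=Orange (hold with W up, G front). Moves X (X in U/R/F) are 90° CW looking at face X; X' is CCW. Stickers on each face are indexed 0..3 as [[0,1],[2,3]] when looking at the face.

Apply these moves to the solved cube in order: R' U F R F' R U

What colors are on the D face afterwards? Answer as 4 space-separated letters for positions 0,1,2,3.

Answer: Y W Y W

Derivation:
After move 1 (R'): R=RRRR U=WBWB F=GWGW D=YGYG B=YBYB
After move 2 (U): U=WWBB F=RRGW R=YBRR B=OOYB L=GWOO
After move 3 (F): F=GRWR U=WWOW R=BBBR D=RYYG L=GYOG
After move 4 (R): R=BBRB U=WROR F=GYWG D=RYYO B=WOWB
After move 5 (F'): F=YGGW U=WRBR R=YBRB D=YGYO L=GROO
After move 6 (R): R=RYBB U=WGBW F=YGGO D=YWYW B=RORB
After move 7 (U): U=BWWG F=RYGO R=ROBB B=GRRB L=YGOO
Query: D face = YWYW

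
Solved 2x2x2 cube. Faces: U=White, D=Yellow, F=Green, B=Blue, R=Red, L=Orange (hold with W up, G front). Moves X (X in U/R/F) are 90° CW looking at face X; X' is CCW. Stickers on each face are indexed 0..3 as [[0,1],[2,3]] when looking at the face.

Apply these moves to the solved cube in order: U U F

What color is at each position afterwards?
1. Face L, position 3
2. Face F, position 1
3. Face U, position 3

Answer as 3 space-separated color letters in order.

After move 1 (U): U=WWWW F=RRGG R=BBRR B=OOBB L=GGOO
After move 2 (U): U=WWWW F=BBGG R=OORR B=GGBB L=RROO
After move 3 (F): F=GBGB U=WWOR R=WOWR D=ROYY L=RYOY
Query 1: L[3] = Y
Query 2: F[1] = B
Query 3: U[3] = R

Answer: Y B R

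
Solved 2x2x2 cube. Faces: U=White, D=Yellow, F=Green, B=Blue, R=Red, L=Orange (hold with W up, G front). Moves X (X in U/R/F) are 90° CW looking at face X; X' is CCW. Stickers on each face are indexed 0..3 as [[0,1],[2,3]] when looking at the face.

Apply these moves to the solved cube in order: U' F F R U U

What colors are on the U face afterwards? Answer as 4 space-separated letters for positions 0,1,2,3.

After move 1 (U'): U=WWWW F=OOGG R=GGRR B=RRBB L=BBOO
After move 2 (F): F=GOGO U=WWOB R=WGWR D=RGYY L=BYOY
After move 3 (F): F=GGOO U=WWYY R=OGBR D=WWYY L=BROG
After move 4 (R): R=BORG U=WGYO F=GWOY D=WBYR B=YRWB
After move 5 (U): U=YWOG F=BOOY R=YRRG B=BRWB L=GWOG
After move 6 (U): U=OYGW F=YROY R=BRRG B=GWWB L=BOOG
Query: U face = OYGW

Answer: O Y G W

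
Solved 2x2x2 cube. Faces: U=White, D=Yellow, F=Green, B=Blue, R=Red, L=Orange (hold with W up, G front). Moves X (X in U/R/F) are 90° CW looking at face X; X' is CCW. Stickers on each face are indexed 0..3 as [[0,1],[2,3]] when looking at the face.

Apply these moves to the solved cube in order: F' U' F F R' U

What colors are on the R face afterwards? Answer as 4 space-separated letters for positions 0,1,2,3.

After move 1 (F'): F=GGGG U=WWRR R=YRYR D=OOYY L=OWOW
After move 2 (U'): U=WRWR F=OWGG R=GGYR B=YRBB L=BBOW
After move 3 (F): F=GOGW U=WRWB R=WGRR D=YGYY L=BOOO
After move 4 (F): F=GGWO U=WROO R=WGBR D=RWYY L=BYOG
After move 5 (R'): R=GRWB U=WBOY F=GRWO D=RGYO B=YRWB
After move 6 (U): U=OWYB F=GRWO R=YRWB B=BYWB L=GROG
Query: R face = YRWB

Answer: Y R W B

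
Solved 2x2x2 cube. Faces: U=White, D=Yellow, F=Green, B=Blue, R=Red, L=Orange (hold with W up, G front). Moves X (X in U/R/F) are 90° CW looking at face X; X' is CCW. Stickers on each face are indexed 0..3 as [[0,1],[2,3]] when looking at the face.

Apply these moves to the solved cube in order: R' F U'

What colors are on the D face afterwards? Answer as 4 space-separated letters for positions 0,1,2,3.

After move 1 (R'): R=RRRR U=WBWB F=GWGW D=YGYG B=YBYB
After move 2 (F): F=GGWW U=WBOO R=WRBR D=RRYG L=OYOG
After move 3 (U'): U=BOWO F=OYWW R=GGBR B=WRYB L=YBOG
Query: D face = RRYG

Answer: R R Y G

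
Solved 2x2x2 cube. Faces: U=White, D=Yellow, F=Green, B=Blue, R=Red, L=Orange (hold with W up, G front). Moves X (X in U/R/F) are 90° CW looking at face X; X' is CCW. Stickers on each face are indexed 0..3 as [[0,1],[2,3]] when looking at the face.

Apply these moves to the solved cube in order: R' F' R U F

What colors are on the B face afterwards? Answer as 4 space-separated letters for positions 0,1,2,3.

After move 1 (R'): R=RRRR U=WBWB F=GWGW D=YGYG B=YBYB
After move 2 (F'): F=WWGG U=WBRR R=GRYR D=OOYG L=OBOW
After move 3 (R): R=YGRR U=WWRG F=WOGG D=OYYY B=RBBB
After move 4 (U): U=RWGW F=YGGG R=RBRR B=OBBB L=WOOW
After move 5 (F): F=GYGG U=RWWO R=GBWR D=RRYY L=WOOY
Query: B face = OBBB

Answer: O B B B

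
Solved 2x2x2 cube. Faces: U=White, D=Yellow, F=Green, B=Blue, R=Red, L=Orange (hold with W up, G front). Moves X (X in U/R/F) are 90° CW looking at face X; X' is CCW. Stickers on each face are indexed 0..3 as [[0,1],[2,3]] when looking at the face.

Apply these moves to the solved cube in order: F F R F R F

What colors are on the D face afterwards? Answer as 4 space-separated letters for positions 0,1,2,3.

Answer: R G Y Y

Derivation:
After move 1 (F): F=GGGG U=WWOO R=WRWR D=RRYY L=OYOY
After move 2 (F): F=GGGG U=WWYY R=OROR D=WWYY L=OROR
After move 3 (R): R=OORR U=WGYG F=GWGY D=WBYB B=YBWB
After move 4 (F): F=GGYW U=WGRR R=YOGR D=ROYB L=OWOB
After move 5 (R): R=GYRO U=WGRW F=GOYB D=RWYY B=RBGB
After move 6 (F): F=YGBO U=WGBW R=RYWO D=RGYY L=OROW
Query: D face = RGYY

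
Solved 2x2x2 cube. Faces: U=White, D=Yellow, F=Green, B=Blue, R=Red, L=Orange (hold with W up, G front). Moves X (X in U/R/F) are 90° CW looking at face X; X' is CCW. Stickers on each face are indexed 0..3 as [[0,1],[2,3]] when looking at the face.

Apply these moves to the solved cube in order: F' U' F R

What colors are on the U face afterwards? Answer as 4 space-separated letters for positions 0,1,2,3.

After move 1 (F'): F=GGGG U=WWRR R=YRYR D=OOYY L=OWOW
After move 2 (U'): U=WRWR F=OWGG R=GGYR B=YRBB L=BBOW
After move 3 (F): F=GOGW U=WRWB R=WGRR D=YGYY L=BOOO
After move 4 (R): R=RWRG U=WOWW F=GGGY D=YBYY B=BRRB
Query: U face = WOWW

Answer: W O W W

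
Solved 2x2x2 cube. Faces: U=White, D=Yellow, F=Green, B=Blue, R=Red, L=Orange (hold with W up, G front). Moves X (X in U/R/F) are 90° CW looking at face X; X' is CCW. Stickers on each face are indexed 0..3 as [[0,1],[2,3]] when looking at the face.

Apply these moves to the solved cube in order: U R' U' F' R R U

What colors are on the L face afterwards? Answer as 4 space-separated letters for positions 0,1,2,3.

Answer: G Y O W

Derivation:
After move 1 (U): U=WWWW F=RRGG R=BBRR B=OOBB L=GGOO
After move 2 (R'): R=BRBR U=WBWO F=RWGW D=YRYG B=YOYB
After move 3 (U'): U=BOWW F=GGGW R=RWBR B=BRYB L=YOOO
After move 4 (F'): F=GWGG U=BORB R=RWYR D=OOYG L=YWOW
After move 5 (R): R=YRRW U=BWRG F=GOGG D=OYYB B=BROB
After move 6 (R): R=RYWR U=BORG F=GYGB D=OOYB B=GRWB
After move 7 (U): U=RBGO F=RYGB R=GRWR B=YWWB L=GYOW
Query: L face = GYOW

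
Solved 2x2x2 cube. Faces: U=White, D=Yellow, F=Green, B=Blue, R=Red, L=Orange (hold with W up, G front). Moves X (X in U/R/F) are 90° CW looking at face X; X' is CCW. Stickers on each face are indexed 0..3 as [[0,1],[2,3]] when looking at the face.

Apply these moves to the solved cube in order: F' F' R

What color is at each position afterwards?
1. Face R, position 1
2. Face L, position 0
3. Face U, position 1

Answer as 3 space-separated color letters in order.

After move 1 (F'): F=GGGG U=WWRR R=YRYR D=OOYY L=OWOW
After move 2 (F'): F=GGGG U=WWYY R=OROR D=WWYY L=OROR
After move 3 (R): R=OORR U=WGYG F=GWGY D=WBYB B=YBWB
Query 1: R[1] = O
Query 2: L[0] = O
Query 3: U[1] = G

Answer: O O G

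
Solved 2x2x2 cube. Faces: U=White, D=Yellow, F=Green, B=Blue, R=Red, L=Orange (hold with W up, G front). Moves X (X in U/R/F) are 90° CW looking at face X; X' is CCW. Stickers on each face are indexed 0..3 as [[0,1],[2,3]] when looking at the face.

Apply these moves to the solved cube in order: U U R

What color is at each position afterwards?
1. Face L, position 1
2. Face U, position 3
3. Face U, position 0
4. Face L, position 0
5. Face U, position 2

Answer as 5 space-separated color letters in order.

After move 1 (U): U=WWWW F=RRGG R=BBRR B=OOBB L=GGOO
After move 2 (U): U=WWWW F=BBGG R=OORR B=GGBB L=RROO
After move 3 (R): R=RORO U=WBWG F=BYGY D=YBYG B=WGWB
Query 1: L[1] = R
Query 2: U[3] = G
Query 3: U[0] = W
Query 4: L[0] = R
Query 5: U[2] = W

Answer: R G W R W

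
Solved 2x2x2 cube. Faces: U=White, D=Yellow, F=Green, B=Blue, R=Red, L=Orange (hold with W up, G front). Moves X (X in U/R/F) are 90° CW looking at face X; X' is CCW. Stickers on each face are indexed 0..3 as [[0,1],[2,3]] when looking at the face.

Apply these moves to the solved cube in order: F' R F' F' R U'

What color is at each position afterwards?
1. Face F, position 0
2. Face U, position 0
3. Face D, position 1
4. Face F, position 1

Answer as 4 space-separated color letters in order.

After move 1 (F'): F=GGGG U=WWRR R=YRYR D=OOYY L=OWOW
After move 2 (R): R=YYRR U=WGRG F=GOGY D=OBYB B=RBWB
After move 3 (F'): F=OYGG U=WGYR R=BYOR D=WWYB L=OGOR
After move 4 (F'): F=YGOG U=WGBO R=WYWR D=GRYB L=OROY
After move 5 (R): R=WWRY U=WGBG F=YROB D=GWYR B=OBGB
After move 6 (U'): U=GGWB F=OROB R=YRRY B=WWGB L=OBOY
Query 1: F[0] = O
Query 2: U[0] = G
Query 3: D[1] = W
Query 4: F[1] = R

Answer: O G W R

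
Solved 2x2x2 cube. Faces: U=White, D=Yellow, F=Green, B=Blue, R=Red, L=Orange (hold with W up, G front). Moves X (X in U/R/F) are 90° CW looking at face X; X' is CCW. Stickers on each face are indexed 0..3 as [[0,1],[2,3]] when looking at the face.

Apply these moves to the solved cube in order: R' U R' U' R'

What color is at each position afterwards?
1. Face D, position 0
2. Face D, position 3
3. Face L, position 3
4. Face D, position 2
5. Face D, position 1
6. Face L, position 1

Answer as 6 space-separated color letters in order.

After move 1 (R'): R=RRRR U=WBWB F=GWGW D=YGYG B=YBYB
After move 2 (U): U=WWBB F=RRGW R=YBRR B=OOYB L=GWOO
After move 3 (R'): R=BRYR U=WYBO F=RWGB D=YRYW B=GOGB
After move 4 (U'): U=YOWB F=GWGB R=RWYR B=BRGB L=GOOO
After move 5 (R'): R=WRRY U=YGWB F=GOGB D=YWYB B=WRRB
Query 1: D[0] = Y
Query 2: D[3] = B
Query 3: L[3] = O
Query 4: D[2] = Y
Query 5: D[1] = W
Query 6: L[1] = O

Answer: Y B O Y W O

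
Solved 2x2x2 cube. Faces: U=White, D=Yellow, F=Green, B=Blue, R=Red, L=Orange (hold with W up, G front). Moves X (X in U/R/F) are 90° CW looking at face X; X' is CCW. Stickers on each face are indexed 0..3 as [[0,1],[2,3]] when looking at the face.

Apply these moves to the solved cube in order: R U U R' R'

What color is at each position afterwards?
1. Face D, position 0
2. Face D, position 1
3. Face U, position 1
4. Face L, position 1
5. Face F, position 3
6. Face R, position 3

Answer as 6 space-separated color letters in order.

After move 1 (R): R=RRRR U=WGWG F=GYGY D=YBYB B=WBWB
After move 2 (U): U=WWGG F=RRGY R=WBRR B=OOWB L=GYOO
After move 3 (U): U=GWGW F=WBGY R=OORR B=GYWB L=RROO
After move 4 (R'): R=OROR U=GWGG F=WWGW D=YBYY B=BYBB
After move 5 (R'): R=RROO U=GBGB F=WWGG D=YWYW B=YYBB
Query 1: D[0] = Y
Query 2: D[1] = W
Query 3: U[1] = B
Query 4: L[1] = R
Query 5: F[3] = G
Query 6: R[3] = O

Answer: Y W B R G O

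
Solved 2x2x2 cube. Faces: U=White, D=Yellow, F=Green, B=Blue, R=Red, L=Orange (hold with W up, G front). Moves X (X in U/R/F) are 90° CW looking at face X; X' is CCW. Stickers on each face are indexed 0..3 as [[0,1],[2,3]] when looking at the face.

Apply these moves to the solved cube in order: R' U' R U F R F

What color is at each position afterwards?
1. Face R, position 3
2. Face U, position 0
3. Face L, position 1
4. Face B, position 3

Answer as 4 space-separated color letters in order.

Answer: R W R B

Derivation:
After move 1 (R'): R=RRRR U=WBWB F=GWGW D=YGYG B=YBYB
After move 2 (U'): U=BBWW F=OOGW R=GWRR B=RRYB L=YBOO
After move 3 (R): R=RGRW U=BOWW F=OGGG D=YYYR B=WRBB
After move 4 (U): U=WBWO F=RGGG R=WRRW B=YBBB L=OGOO
After move 5 (F): F=GRGG U=WBOG R=WROW D=RWYR L=OYOY
After move 6 (R): R=OWWR U=WROG F=GWGR D=RBYY B=GBBB
After move 7 (F): F=GGRW U=WRYY R=OWGR D=WOYY L=OROB
Query 1: R[3] = R
Query 2: U[0] = W
Query 3: L[1] = R
Query 4: B[3] = B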